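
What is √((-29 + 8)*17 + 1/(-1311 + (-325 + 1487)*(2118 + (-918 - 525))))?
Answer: I*√218894576177958/783039 ≈ 18.894*I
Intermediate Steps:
√((-29 + 8)*17 + 1/(-1311 + (-325 + 1487)*(2118 + (-918 - 525)))) = √(-21*17 + 1/(-1311 + 1162*(2118 - 1443))) = √(-357 + 1/(-1311 + 1162*675)) = √(-357 + 1/(-1311 + 784350)) = √(-357 + 1/783039) = √(-279544922/783039) = I*√218894576177958/783039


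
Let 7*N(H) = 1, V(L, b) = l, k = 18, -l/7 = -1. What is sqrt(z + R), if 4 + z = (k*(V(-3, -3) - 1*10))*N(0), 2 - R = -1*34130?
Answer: 3*sqrt(185766)/7 ≈ 184.72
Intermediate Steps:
l = 7 (l = -7*(-1) = 7)
V(L, b) = 7
N(H) = 1/7 (N(H) = (1/7)*1 = 1/7)
R = 34132 (R = 2 - (-1)*34130 = 2 - 1*(-34130) = 2 + 34130 = 34132)
z = -82/7 (z = -4 + (18*(7 - 1*10))*(1/7) = -4 + (18*(7 - 10))*(1/7) = -4 + (18*(-3))*(1/7) = -4 - 54*1/7 = -4 - 54/7 = -82/7 ≈ -11.714)
sqrt(z + R) = sqrt(-82/7 + 34132) = sqrt(238842/7) = 3*sqrt(185766)/7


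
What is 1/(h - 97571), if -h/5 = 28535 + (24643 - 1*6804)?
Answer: -1/329441 ≈ -3.0354e-6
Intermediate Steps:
h = -231870 (h = -5*(28535 + (24643 - 1*6804)) = -5*(28535 + (24643 - 6804)) = -5*(28535 + 17839) = -5*46374 = -231870)
1/(h - 97571) = 1/(-231870 - 97571) = 1/(-329441) = -1/329441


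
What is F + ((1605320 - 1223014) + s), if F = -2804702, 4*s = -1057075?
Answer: -10746659/4 ≈ -2.6867e+6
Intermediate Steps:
s = -1057075/4 (s = (¼)*(-1057075) = -1057075/4 ≈ -2.6427e+5)
F + ((1605320 - 1223014) + s) = -2804702 + ((1605320 - 1223014) - 1057075/4) = -2804702 + (382306 - 1057075/4) = -2804702 + 472149/4 = -10746659/4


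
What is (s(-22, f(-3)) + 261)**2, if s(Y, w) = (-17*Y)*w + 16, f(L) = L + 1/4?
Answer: 2259009/4 ≈ 5.6475e+5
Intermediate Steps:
f(L) = 1/4 + L (f(L) = L + 1/4 = 1/4 + L)
s(Y, w) = 16 - 17*Y*w (s(Y, w) = -17*Y*w + 16 = 16 - 17*Y*w)
(s(-22, f(-3)) + 261)**2 = ((16 - 17*(-22)*(1/4 - 3)) + 261)**2 = ((16 - 17*(-22)*(-11/4)) + 261)**2 = ((16 - 2057/2) + 261)**2 = (-2025/2 + 261)**2 = (-1503/2)**2 = 2259009/4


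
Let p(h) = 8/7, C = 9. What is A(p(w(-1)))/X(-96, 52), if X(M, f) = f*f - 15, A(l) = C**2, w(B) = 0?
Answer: 81/2689 ≈ 0.030123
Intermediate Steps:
p(h) = 8/7 (p(h) = 8*(1/7) = 8/7)
A(l) = 81 (A(l) = 9**2 = 81)
X(M, f) = -15 + f**2 (X(M, f) = f**2 - 15 = -15 + f**2)
A(p(w(-1)))/X(-96, 52) = 81/(-15 + 52**2) = 81/(-15 + 2704) = 81/2689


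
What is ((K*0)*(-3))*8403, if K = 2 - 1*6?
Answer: 0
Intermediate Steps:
K = -4 (K = 2 - 6 = -4)
((K*0)*(-3))*8403 = (-4*0*(-3))*8403 = (0*(-3))*8403 = 0*8403 = 0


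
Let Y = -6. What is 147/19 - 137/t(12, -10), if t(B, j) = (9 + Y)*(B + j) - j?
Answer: -251/304 ≈ -0.82566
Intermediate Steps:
t(B, j) = 2*j + 3*B (t(B, j) = (9 - 6)*(B + j) - j = 3*(B + j) - j = (3*B + 3*j) - j = 2*j + 3*B)
147/19 - 137/t(12, -10) = 147/19 - 137/(2*(-10) + 3*12) = 147*(1/19) - 137/(-20 + 36) = 147/19 - 137/16 = -251/304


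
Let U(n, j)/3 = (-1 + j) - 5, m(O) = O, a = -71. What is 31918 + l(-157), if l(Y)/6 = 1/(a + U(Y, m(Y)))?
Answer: 8937037/280 ≈ 31918.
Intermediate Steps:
U(n, j) = -18 + 3*j (U(n, j) = 3*((-1 + j) - 5) = 3*(-6 + j) = -18 + 3*j)
l(Y) = 6/(-89 + 3*Y) (l(Y) = 6/(-71 + (-18 + 3*Y)) = 6/(-89 + 3*Y))
31918 + l(-157) = 31918 + 6/(-89 + 3*(-157)) = 31918 + 6/(-89 - 471) = 31918 + 6/(-560) = 31918 + 6*(-1/560) = 31918 - 3/280 = 8937037/280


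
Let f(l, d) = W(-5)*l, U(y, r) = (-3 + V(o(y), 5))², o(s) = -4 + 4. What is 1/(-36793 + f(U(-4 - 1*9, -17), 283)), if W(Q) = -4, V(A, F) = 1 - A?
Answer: -1/36809 ≈ -2.7167e-5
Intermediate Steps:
o(s) = 0
U(y, r) = 4 (U(y, r) = (-3 + (1 - 1*0))² = (-3 + (1 + 0))² = (-3 + 1)² = (-2)² = 4)
f(l, d) = -4*l
1/(-36793 + f(U(-4 - 1*9, -17), 283)) = 1/(-36793 - 4*4) = 1/(-36793 - 16) = 1/(-36809) = -1/36809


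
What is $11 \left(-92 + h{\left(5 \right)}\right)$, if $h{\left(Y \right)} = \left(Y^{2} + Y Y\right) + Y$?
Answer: $-407$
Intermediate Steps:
$h{\left(Y \right)} = Y + 2 Y^{2}$ ($h{\left(Y \right)} = \left(Y^{2} + Y^{2}\right) + Y = 2 Y^{2} + Y = Y + 2 Y^{2}$)
$11 \left(-92 + h{\left(5 \right)}\right) = 11 \left(-92 + 5 \left(1 + 2 \cdot 5\right)\right) = 11 \left(-92 + 5 \left(1 + 10\right)\right) = 11 \left(-92 + 5 \cdot 11\right) = 11 \left(-92 + 55\right) = 11 \left(-37\right) = -407$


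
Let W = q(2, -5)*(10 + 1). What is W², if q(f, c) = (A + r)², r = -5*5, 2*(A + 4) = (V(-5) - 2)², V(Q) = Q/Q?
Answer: 1277276121/16 ≈ 7.9830e+7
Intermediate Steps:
V(Q) = 1
A = -7/2 (A = -4 + (1 - 2)²/2 = -4 + (½)*(-1)² = -4 + (½)*1 = -4 + ½ = -7/2 ≈ -3.5000)
r = -25
q(f, c) = 3249/4 (q(f, c) = (-7/2 - 25)² = (-57/2)² = 3249/4)
W = 35739/4 (W = 3249*(10 + 1)/4 = (3249/4)*11 = 35739/4 ≈ 8934.8)
W² = (35739/4)² = 1277276121/16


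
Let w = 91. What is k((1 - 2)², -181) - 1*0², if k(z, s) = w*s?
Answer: -16471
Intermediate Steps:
k(z, s) = 91*s
k((1 - 2)², -181) - 1*0² = 91*(-181) - 1*0² = -16471 - 1*0 = -16471 + 0 = -16471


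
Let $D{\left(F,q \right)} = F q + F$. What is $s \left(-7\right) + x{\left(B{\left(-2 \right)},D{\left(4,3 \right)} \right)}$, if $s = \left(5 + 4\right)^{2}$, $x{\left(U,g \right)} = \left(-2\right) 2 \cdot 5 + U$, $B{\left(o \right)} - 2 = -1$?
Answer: $-586$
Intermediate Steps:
$B{\left(o \right)} = 1$ ($B{\left(o \right)} = 2 - 1 = 1$)
$D{\left(F,q \right)} = F + F q$
$x{\left(U,g \right)} = -20 + U$ ($x{\left(U,g \right)} = \left(-4\right) 5 + U = -20 + U$)
$s = 81$ ($s = 9^{2} = 81$)
$s \left(-7\right) + x{\left(B{\left(-2 \right)},D{\left(4,3 \right)} \right)} = 81 \left(-7\right) + \left(-20 + 1\right) = -567 - 19 = -586$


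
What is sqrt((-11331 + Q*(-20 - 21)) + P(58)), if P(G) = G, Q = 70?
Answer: I*sqrt(14143) ≈ 118.92*I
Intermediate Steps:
sqrt((-11331 + Q*(-20 - 21)) + P(58)) = sqrt((-11331 + 70*(-20 - 21)) + 58) = sqrt((-11331 + 70*(-41)) + 58) = sqrt((-11331 - 2870) + 58) = sqrt(-14201 + 58) = sqrt(-14143) = I*sqrt(14143)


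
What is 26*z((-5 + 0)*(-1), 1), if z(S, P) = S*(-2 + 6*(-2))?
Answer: -1820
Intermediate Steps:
z(S, P) = -14*S (z(S, P) = S*(-2 - 12) = S*(-14) = -14*S)
26*z((-5 + 0)*(-1), 1) = 26*(-14*(-5 + 0)*(-1)) = 26*(-(-70)*(-1)) = 26*(-14*5) = 26*(-70) = -1820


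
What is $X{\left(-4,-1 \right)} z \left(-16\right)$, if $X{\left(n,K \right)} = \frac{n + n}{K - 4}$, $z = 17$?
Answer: $- \frac{2176}{5} \approx -435.2$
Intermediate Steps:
$X{\left(n,K \right)} = \frac{2 n}{-4 + K}$
$X{\left(-4,-1 \right)} z \left(-16\right) = 2 \left(-4\right) \frac{1}{-4 - 1} \cdot 17 \left(-16\right) = 2 \left(-4\right) \frac{1}{-5} \cdot 17 \left(-16\right) = 2 \left(-4\right) \left(- \frac{1}{5}\right) 17 \left(-16\right) = \frac{8}{5} \cdot 17 \left(-16\right) = \frac{136}{5} \left(-16\right) = - \frac{2176}{5}$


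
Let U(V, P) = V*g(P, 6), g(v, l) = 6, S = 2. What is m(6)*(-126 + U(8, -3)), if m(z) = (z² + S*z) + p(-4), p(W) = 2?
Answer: -3900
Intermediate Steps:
U(V, P) = 6*V (U(V, P) = V*6 = 6*V)
m(z) = 2 + z² + 2*z (m(z) = (z² + 2*z) + 2 = 2 + z² + 2*z)
m(6)*(-126 + U(8, -3)) = (2 + 6² + 2*6)*(-126 + 6*8) = (2 + 36 + 12)*(-126 + 48) = 50*(-78) = -3900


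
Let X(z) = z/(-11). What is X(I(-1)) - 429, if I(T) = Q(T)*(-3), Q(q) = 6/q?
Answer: -4737/11 ≈ -430.64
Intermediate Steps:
I(T) = -18/T (I(T) = (6/T)*(-3) = -18/T)
X(z) = -z/11 (X(z) = z*(-1/11) = -z/11)
X(I(-1)) - 429 = -(-18)/(11*(-1)) - 429 = -(-18)*(-1)/11 - 429 = -1/11*18 - 429 = -18/11 - 429 = -4737/11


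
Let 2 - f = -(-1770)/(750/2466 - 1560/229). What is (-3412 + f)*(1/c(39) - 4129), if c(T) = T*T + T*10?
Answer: 3033357705285392/234110877 ≈ 1.2957e+7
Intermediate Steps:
c(T) = T**2 + 10*T
f = 33563140/122507 (f = 2 - (-1)*(-1770/(750/2466 - 1560/229)) = 2 - (-1)*(-1770/(750*(1/2466) - 1560*1/229)) = 2 - (-1)*(-1770/(125/411 - 1560/229)) = 2 - (-1)*(-1770/(-612535/94119)) = 2 - (-1)*(-1770*(-94119/612535)) = 2 - (-1)*33318126/122507 = 2 - 1*(-33318126/122507) = 2 + 33318126/122507 = 33563140/122507 ≈ 273.97)
(-3412 + f)*(1/c(39) - 4129) = (-3412 + 33563140/122507)*(1/(39*(10 + 39)) - 4129) = -384430744*(1/(39*49) - 4129)/122507 = -384430744*(1/1911 - 4129)/122507 = -384430744/122507*(-7890518/1911) = 3033357705285392/234110877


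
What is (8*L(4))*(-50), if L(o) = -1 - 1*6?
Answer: 2800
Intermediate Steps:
L(o) = -7 (L(o) = -1 - 6 = -7)
(8*L(4))*(-50) = (8*(-7))*(-50) = -56*(-50) = 2800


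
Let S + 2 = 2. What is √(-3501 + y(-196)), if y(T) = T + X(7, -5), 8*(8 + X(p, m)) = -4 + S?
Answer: I*√14822/2 ≈ 60.873*I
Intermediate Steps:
S = 0 (S = -2 + 2 = 0)
X(p, m) = -17/2 (X(p, m) = -8 + (-4 + 0)/8 = -8 + (⅛)*(-4) = -8 - ½ = -17/2)
y(T) = -17/2 + T (y(T) = T - 17/2 = -17/2 + T)
√(-3501 + y(-196)) = √(-3501 + (-17/2 - 196)) = √(-3501 - 409/2) = √(-7411/2) = I*√14822/2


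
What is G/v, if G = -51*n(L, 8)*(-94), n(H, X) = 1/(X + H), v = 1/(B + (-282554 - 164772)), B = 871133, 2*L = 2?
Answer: 225747862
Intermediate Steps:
L = 1 (L = (1/2)*2 = 1)
v = 1/423807 (v = 1/(871133 + (-282554 - 164772)) = 1/(871133 - 447326) = 1/423807 ≈ 2.3596e-6)
n(H, X) = 1/(H + X)
G = 1598/3 (G = -51/(1 + 8)*(-94) = -51/9*(-94) = -51*1/9*(-94) = -17/3*(-94) = 1598/3 ≈ 532.67)
G/v = 1598/(3*(1/423807)) = (1598/3)*423807 = 225747862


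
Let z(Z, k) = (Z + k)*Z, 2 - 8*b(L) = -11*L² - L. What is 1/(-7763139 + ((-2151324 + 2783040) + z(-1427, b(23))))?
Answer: -2/12275035 ≈ -1.6293e-7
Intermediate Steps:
b(L) = ¼ + L/8 + 11*L²/8 (b(L) = ¼ - (-11*L² - L)/8 = ¼ - (-L - 11*L²)/8 = ¼ + (L/8 + 11*L²/8) = ¼ + L/8 + 11*L²/8)
z(Z, k) = Z*(Z + k)
1/(-7763139 + ((-2151324 + 2783040) + z(-1427, b(23)))) = 1/(-7763139 + ((-2151324 + 2783040) - 1427*(-1427 + (¼ + (⅛)*23 + (11/8)*23²)))) = 1/(-7763139 + (631716 - 1427*(-1427 + (¼ + 23/8 + (11/8)*529)))) = 1/(-7763139 + (631716 - 1427*(-1427 + (¼ + 23/8 + 5819/8)))) = 1/(-7763139 + (631716 - 1427*(-1427 + 1461/2))) = 1/(-7763139 + (631716 - 1427*(-1393/2))) = 1/(-7763139 + (631716 + 1987811/2)) = 1/(-7763139 + 3251243/2) = 1/(-12275035/2) = -2/12275035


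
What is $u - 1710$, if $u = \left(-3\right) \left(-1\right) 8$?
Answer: $-1686$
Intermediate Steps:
$u = 24$ ($u = 3 \cdot 8 = 24$)
$u - 1710 = 24 - 1710 = -1686$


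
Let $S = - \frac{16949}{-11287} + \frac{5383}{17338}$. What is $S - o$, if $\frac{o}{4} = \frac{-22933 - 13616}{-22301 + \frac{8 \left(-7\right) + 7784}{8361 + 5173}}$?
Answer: $- \frac{140087117091917943}{29531595950524018} \approx -4.7436$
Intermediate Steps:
$S = \frac{354619683}{195694006}$ ($S = \left(-16949\right) \left(- \frac{1}{11287}\right) + 5383 \cdot \frac{1}{17338} = \frac{16949}{11287} + \frac{5383}{17338} = \frac{354619683}{195694006} \approx 1.8121$)
$o = \frac{989308332}{150907003}$ ($o = 4 \frac{-22933 - 13616}{-22301 + \frac{8 \left(-7\right) + 7784}{8361 + 5173}} = 4 \left(- \frac{36549}{-22301 + \frac{-56 + 7784}{13534}}\right) = 4 \left(- \frac{36549}{-22301 + 7728 \cdot \frac{1}{13534}}\right) = 4 \left(- \frac{36549}{-22301 + \frac{3864}{6767}}\right) = 4 \left(- \frac{36549}{- \frac{150907003}{6767}}\right) = 4 \left(\left(-36549\right) \left(- \frac{6767}{150907003}\right)\right) = 4 \cdot \frac{247327083}{150907003} = \frac{989308332}{150907003} \approx 6.5557$)
$S - o = \frac{354619683}{195694006} - \frac{989308332}{150907003} = - \frac{140087117091917943}{29531595950524018}$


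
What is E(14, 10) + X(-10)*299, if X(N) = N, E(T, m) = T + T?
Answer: -2962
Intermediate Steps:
E(T, m) = 2*T
E(14, 10) + X(-10)*299 = 2*14 - 10*299 = 28 - 2990 = -2962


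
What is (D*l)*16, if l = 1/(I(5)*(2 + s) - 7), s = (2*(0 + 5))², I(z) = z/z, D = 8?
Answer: 128/95 ≈ 1.3474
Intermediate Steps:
I(z) = 1
s = 100 (s = (2*5)² = 10² = 100)
l = 1/95 (l = 1/(1*(2 + 100) - 7) = 1/(1*102 - 7) = 1/(102 - 7) = 1/95 ≈ 0.010526)
(D*l)*16 = (8*(1/95))*16 = (8/95)*16 = 128/95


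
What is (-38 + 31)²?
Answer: 49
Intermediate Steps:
(-38 + 31)² = (-7)² = 49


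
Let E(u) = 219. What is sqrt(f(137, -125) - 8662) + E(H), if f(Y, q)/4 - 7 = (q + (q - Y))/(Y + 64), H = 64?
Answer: 219 + 13*I*sqrt(229542)/67 ≈ 219.0 + 92.961*I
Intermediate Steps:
f(Y, q) = 28 + 4*(-Y + 2*q)/(64 + Y) (f(Y, q) = 28 + 4*((q + (q - Y))/(Y + 64)) = 28 + 4*((-Y + 2*q)/(64 + Y)) = 28 + 4*(-Y + 2*q)/(64 + Y))
sqrt(f(137, -125) - 8662) + E(H) = sqrt(8*(224 - 125 + 3*137)/(64 + 137) - 8662) + 219 = sqrt(8*(224 - 125 + 411)/201 - 8662) + 219 = sqrt(8*(1/201)*510 - 8662) + 219 = sqrt(1360/67 - 8662) + 219 = sqrt(-578994/67) + 219 = 13*I*sqrt(229542)/67 + 219 = 219 + 13*I*sqrt(229542)/67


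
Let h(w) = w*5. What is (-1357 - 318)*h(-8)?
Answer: 67000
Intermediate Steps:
h(w) = 5*w
(-1357 - 318)*h(-8) = (-1357 - 318)*(5*(-8)) = -1675*(-40) = 67000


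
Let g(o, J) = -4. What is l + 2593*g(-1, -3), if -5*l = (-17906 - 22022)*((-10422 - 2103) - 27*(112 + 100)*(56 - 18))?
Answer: -9184969196/5 ≈ -1.8370e+9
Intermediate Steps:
l = -9184917336/5 (l = -(-17906 - 22022)*((-10422 - 2103) - 27*(112 + 100)*(56 - 18))/5 = -(-39928)*(-12525 - 5724*38)/5 = -(-39928)*(-12525 - 27*8056)/5 = -(-39928)*(-12525 - 217512)/5 = -(-39928)*(-230037)/5 = -⅕*9184917336 = -9184917336/5 ≈ -1.8370e+9)
l + 2593*g(-1, -3) = -9184917336/5 + 2593*(-4) = -9184917336/5 - 10372 = -9184969196/5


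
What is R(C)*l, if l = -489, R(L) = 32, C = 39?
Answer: -15648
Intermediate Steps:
R(C)*l = 32*(-489) = -15648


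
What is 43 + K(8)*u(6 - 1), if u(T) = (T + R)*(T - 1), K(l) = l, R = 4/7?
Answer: 1549/7 ≈ 221.29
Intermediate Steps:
R = 4/7 (R = 4*(⅐) = 4/7 ≈ 0.57143)
u(T) = (-1 + T)*(4/7 + T) (u(T) = (T + 4/7)*(T - 1) = (4/7 + T)*(-1 + T) = (-1 + T)*(4/7 + T))
43 + K(8)*u(6 - 1) = 43 + 8*(-4/7 + (6 - 1)² - 3*(6 - 1)/7) = 43 + 8*(-4/7 + 5² - 3/7*5) = 43 + 8*(-4/7 + 25 - 15/7) = 43 + 8*(156/7) = 43 + 1248/7 = 1549/7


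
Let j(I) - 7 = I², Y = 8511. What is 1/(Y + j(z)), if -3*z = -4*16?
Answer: 9/80758 ≈ 0.00011144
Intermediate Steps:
z = 64/3 (z = -(-4)*16/3 = -⅓*(-64) = 64/3 ≈ 21.333)
j(I) = 7 + I²
1/(Y + j(z)) = 1/(8511 + (7 + (64/3)²)) = 1/(8511 + (7 + 4096/9)) = 1/(8511 + 4159/9) = 1/(80758/9) = 9/80758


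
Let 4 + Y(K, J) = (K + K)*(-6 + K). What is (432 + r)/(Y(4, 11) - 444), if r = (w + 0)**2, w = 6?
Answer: -117/116 ≈ -1.0086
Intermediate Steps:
Y(K, J) = -4 + 2*K*(-6 + K) (Y(K, J) = -4 + (K + K)*(-6 + K) = -4 + (2*K)*(-6 + K) = -4 + 2*K*(-6 + K))
r = 36 (r = (6 + 0)**2 = 6**2 = 36)
(432 + r)/(Y(4, 11) - 444) = (432 + 36)/((-4 - 12*4 + 2*4**2) - 444) = 468/((-4 - 48 + 2*16) - 444) = 468/((-4 - 48 + 32) - 444) = 468/(-20 - 444) = 468/(-464) = 468*(-1/464) = -117/116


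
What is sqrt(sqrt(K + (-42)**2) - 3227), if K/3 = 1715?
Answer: sqrt(-3227 + 7*sqrt(141)) ≈ 56.07*I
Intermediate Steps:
K = 5145 (K = 3*1715 = 5145)
sqrt(sqrt(K + (-42)**2) - 3227) = sqrt(sqrt(5145 + (-42)**2) - 3227) = sqrt(sqrt(5145 + 1764) - 3227) = sqrt(sqrt(6909) - 3227) = sqrt(7*sqrt(141) - 3227) = sqrt(-3227 + 7*sqrt(141))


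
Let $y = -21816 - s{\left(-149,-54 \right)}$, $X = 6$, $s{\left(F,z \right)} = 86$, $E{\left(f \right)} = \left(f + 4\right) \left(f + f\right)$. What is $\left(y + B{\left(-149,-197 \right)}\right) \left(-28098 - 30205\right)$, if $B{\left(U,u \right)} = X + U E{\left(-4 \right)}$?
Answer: $1276602488$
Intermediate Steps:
$E{\left(f \right)} = 2 f \left(4 + f\right)$ ($E{\left(f \right)} = \left(4 + f\right) 2 f = 2 f \left(4 + f\right)$)
$y = -21902$ ($y = -21816 - 86 = -21902$)
$B{\left(U,u \right)} = 6$ ($B{\left(U,u \right)} = 6 + U 2 \left(-4\right) \left(4 - 4\right) = 6 + U 2 \left(-4\right) 0 = 6 + U 0 = 6 + 0 = 6$)
$\left(y + B{\left(-149,-197 \right)}\right) \left(-28098 - 30205\right) = \left(-21902 + 6\right) \left(-28098 - 30205\right) = \left(-21896\right) \left(-58303\right) = 1276602488$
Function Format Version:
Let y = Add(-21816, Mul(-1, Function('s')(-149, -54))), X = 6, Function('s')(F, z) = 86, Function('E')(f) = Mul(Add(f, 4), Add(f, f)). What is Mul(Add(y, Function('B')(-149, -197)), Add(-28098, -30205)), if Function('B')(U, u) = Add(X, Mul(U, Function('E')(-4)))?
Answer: 1276602488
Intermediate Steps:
Function('E')(f) = Mul(2, f, Add(4, f)) (Function('E')(f) = Mul(Add(4, f), Mul(2, f)) = Mul(2, f, Add(4, f)))
y = -21902 (y = Add(-21816, Mul(-1, 86)) = Add(-21816, -86) = -21902)
Function('B')(U, u) = 6 (Function('B')(U, u) = Add(6, Mul(U, Mul(2, -4, Add(4, -4)))) = Add(6, Mul(U, Mul(2, -4, 0))) = Add(6, Mul(U, 0)) = Add(6, 0) = 6)
Mul(Add(y, Function('B')(-149, -197)), Add(-28098, -30205)) = Mul(Add(-21902, 6), Add(-28098, -30205)) = Mul(-21896, -58303) = 1276602488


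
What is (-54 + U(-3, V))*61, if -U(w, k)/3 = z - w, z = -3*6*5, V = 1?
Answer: 12627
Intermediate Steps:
z = -90 (z = -18*5 = -90)
U(w, k) = 270 + 3*w (U(w, k) = -3*(-90 - w) = 270 + 3*w)
(-54 + U(-3, V))*61 = (-54 + (270 + 3*(-3)))*61 = (-54 + (270 - 9))*61 = (-54 + 261)*61 = 207*61 = 12627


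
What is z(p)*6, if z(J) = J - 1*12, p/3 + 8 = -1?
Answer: -234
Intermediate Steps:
p = -27 (p = -24 + 3*(-1) = -24 - 3 = -27)
z(J) = -12 + J (z(J) = J - 12 = -12 + J)
z(p)*6 = (-12 - 27)*6 = -39*6 = -234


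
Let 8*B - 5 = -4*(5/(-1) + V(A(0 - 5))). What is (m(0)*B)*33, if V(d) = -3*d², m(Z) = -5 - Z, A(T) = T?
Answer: -53625/8 ≈ -6703.1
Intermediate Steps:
B = 325/8 (B = 5/8 + (-4*(5/(-1) - 3*(0 - 5)²))/8 = 5/8 + (-4*(5*(-1) - 3*(-5)²))/8 = 5/8 + (-4*(-5 - 3*25))/8 = 5/8 + (-4*(-5 - 75))/8 = 5/8 + (-4*(-80))/8 = 5/8 + (⅛)*320 = 5/8 + 40 = 325/8 ≈ 40.625)
(m(0)*B)*33 = ((-5 - 1*0)*(325/8))*33 = ((-5 + 0)*(325/8))*33 = -5*325/8*33 = -1625/8*33 = -53625/8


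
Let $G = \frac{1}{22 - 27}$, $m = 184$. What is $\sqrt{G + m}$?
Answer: $\frac{\sqrt{4595}}{5} \approx 13.557$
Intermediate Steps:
$G = - \frac{1}{5}$ ($G = \frac{1}{-5} = - \frac{1}{5} \approx -0.2$)
$\sqrt{G + m} = \sqrt{- \frac{1}{5} + 184} = \sqrt{\frac{919}{5}} = \frac{\sqrt{4595}}{5}$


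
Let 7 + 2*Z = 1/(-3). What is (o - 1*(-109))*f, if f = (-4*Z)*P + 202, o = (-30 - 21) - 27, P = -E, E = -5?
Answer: 25606/3 ≈ 8535.3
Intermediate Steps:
P = 5 (P = -1*(-5) = 5)
Z = -11/3 (Z = -7/2 + (½)/(-3) = -7/2 + (½)*(-⅓) = -7/2 - ⅙ = -11/3 ≈ -3.6667)
o = -78 (o = -51 - 27 = -78)
f = 826/3 (f = -4*(-11/3)*5 + 202 = (44/3)*5 + 202 = 220/3 + 202 = 826/3 ≈ 275.33)
(o - 1*(-109))*f = (-78 - 1*(-109))*(826/3) = (-78 + 109)*(826/3) = 31*(826/3) = 25606/3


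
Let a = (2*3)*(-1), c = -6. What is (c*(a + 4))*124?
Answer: 1488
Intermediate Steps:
a = -6 (a = 6*(-1) = -6)
(c*(a + 4))*124 = -6*(-6 + 4)*124 = -6*(-2)*124 = 12*124 = 1488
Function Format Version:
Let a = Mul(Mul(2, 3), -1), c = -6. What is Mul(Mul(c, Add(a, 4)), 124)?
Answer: 1488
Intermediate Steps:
a = -6 (a = Mul(6, -1) = -6)
Mul(Mul(c, Add(a, 4)), 124) = Mul(Mul(-6, Add(-6, 4)), 124) = Mul(Mul(-6, -2), 124) = Mul(12, 124) = 1488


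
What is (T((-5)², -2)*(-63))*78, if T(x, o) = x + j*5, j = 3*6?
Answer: -565110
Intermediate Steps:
j = 18
T(x, o) = 90 + x (T(x, o) = x + 18*5 = x + 90 = 90 + x)
(T((-5)², -2)*(-63))*78 = ((90 + (-5)²)*(-63))*78 = ((90 + 25)*(-63))*78 = (115*(-63))*78 = -7245*78 = -565110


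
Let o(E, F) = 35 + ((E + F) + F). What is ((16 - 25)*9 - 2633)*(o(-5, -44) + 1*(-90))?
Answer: 401672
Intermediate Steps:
o(E, F) = 35 + E + 2*F (o(E, F) = 35 + (E + 2*F) = 35 + E + 2*F)
((16 - 25)*9 - 2633)*(o(-5, -44) + 1*(-90)) = ((16 - 25)*9 - 2633)*((35 - 5 + 2*(-44)) + 1*(-90)) = (-9*9 - 2633)*((35 - 5 - 88) - 90) = (-81 - 2633)*(-58 - 90) = -2714*(-148) = 401672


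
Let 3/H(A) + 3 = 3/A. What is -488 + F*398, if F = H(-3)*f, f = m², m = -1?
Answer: -1573/2 ≈ -786.50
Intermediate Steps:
f = 1 (f = (-1)² = 1)
H(A) = 3/(-3 + 3/A)
F = -¾ (F = -1*(-3)/(-1 - 3)*1 = -1*(-3)/(-4)*1 = -1*(-3)*(-¼)*1 = -¾*1 = -¾ ≈ -0.75000)
-488 + F*398 = -488 - ¾*398 = -488 - 597/2 = -1573/2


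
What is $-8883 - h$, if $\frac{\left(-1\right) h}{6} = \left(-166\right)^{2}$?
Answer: $156453$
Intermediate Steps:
$h = -165336$ ($h = - 6 \left(-166\right)^{2} = \left(-6\right) 27556 = -165336$)
$-8883 - h = -8883 - -165336 = -8883 + 165336 = 156453$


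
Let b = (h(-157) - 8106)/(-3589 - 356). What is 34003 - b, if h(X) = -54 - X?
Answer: 134133832/3945 ≈ 34001.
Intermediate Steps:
b = 8003/3945 (b = ((-54 - 1*(-157)) - 8106)/(-3589 - 356) = ((-54 + 157) - 8106)/(-3945) = (103 - 8106)*(-1/3945) = -8003*(-1/3945) = 8003/3945 ≈ 2.0286)
34003 - b = 34003 - 1*8003/3945 = 34003 - 8003/3945 = 134133832/3945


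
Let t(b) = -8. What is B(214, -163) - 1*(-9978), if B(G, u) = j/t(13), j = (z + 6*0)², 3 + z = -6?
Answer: 79743/8 ≈ 9967.9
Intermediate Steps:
z = -9 (z = -3 - 6 = -9)
j = 81 (j = (-9 + 6*0)² = (-9 + 0)² = (-9)² = 81)
B(G, u) = -81/8 (B(G, u) = 81/(-8) = 81*(-⅛) = -81/8)
B(214, -163) - 1*(-9978) = -81/8 - 1*(-9978) = -81/8 + 9978 = 79743/8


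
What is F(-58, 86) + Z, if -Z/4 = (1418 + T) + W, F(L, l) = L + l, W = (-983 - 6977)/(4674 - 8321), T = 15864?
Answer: -252039540/3647 ≈ -69109.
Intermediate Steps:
W = 7960/3647 (W = -7960/(-3647) = -7960*(-1/3647) = 7960/3647 ≈ 2.1826)
Z = -252141656/3647 (Z = -4*((1418 + 15864) + 7960/3647) = -4*(17282 + 7960/3647) = -4*63035414/3647 = -252141656/3647 ≈ -69137.)
F(-58, 86) + Z = (-58 + 86) - 252141656/3647 = 28 - 252141656/3647 = -252039540/3647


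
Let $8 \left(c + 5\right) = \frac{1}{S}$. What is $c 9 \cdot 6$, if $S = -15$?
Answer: $- \frac{5409}{20} \approx -270.45$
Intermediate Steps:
$c = - \frac{601}{120}$ ($c = -5 + \frac{1}{8 \left(-15\right)} = -5 + \frac{1}{8} \left(- \frac{1}{15}\right) = -5 - \frac{1}{120} = - \frac{601}{120} \approx -5.0083$)
$c 9 \cdot 6 = \left(- \frac{601}{120}\right) 9 \cdot 6 = \left(- \frac{1803}{40}\right) 6 = - \frac{5409}{20}$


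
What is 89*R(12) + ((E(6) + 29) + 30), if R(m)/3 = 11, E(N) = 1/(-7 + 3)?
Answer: 11983/4 ≈ 2995.8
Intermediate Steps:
E(N) = -1/4 (E(N) = 1/(-4) = -1/4)
R(m) = 33 (R(m) = 3*11 = 33)
89*R(12) + ((E(6) + 29) + 30) = 89*33 + ((-1/4 + 29) + 30) = 2937 + (115/4 + 30) = 2937 + 235/4 = 11983/4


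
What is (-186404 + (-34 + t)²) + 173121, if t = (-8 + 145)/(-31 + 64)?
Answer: -13494962/1089 ≈ -12392.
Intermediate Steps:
t = 137/33 ≈ 4.1515
(-186404 + (-34 + t)²) + 173121 = (-186404 + (-34 + 137/33)²) + 173121 = (-186404 + (-985/33)²) + 173121 = (-186404 + 970225/1089) + 173121 = -202023731/1089 + 173121 = -13494962/1089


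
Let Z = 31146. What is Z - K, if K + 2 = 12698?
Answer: 18450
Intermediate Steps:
K = 12696 (K = -2 + 12698 = 12696)
Z - K = 31146 - 1*12696 = 31146 - 12696 = 18450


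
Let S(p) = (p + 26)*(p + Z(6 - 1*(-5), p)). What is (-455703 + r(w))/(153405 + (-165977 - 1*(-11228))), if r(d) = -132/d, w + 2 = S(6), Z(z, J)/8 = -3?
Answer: 43899367/129472 ≈ 339.06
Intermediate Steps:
Z(z, J) = -24 (Z(z, J) = 8*(-3) = -24)
S(p) = (-24 + p)*(26 + p) (S(p) = (p + 26)*(p - 24) = (26 + p)*(-24 + p) = (-24 + p)*(26 + p))
w = -578 (w = -2 + (-624 + 6**2 + 2*6) = -2 + (-624 + 36 + 12) = -2 - 576 = -578)
(-455703 + r(w))/(153405 + (-165977 - 1*(-11228))) = (-455703 - 132/(-578))/(153405 + (-165977 - 1*(-11228))) = (-455703 - 132*(-1/578))/(153405 + (-165977 + 11228)) = (-455703 + 66/289)/(153405 - 154749) = -131698101/289/(-1344) = -131698101/289*(-1/1344) = 43899367/129472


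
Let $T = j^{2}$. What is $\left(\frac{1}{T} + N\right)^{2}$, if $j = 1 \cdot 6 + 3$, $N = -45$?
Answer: $\frac{13278736}{6561} \approx 2023.9$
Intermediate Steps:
$j = 9$ ($j = 6 + 3 = 9$)
$T = 81$ ($T = 9^{2} = 81$)
$\left(\frac{1}{T} + N\right)^{2} = \left(\frac{1}{81} - 45\right)^{2} = \left(- \frac{3644}{81}\right)^{2} = \frac{13278736}{6561}$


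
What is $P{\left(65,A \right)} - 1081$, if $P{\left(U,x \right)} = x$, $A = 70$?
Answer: $-1011$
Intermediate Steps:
$P{\left(65,A \right)} - 1081 = 70 - 1081 = -1011$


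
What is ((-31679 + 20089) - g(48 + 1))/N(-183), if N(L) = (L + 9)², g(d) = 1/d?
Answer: -567911/1483524 ≈ -0.38281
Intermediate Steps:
N(L) = (9 + L)²
((-31679 + 20089) - g(48 + 1))/N(-183) = ((-31679 + 20089) - 1/(48 + 1))/((9 - 183)²) = (-11590 - 1/49)/((-174)²) = (-11590 - 1*1/49)/30276 = (-11590 - 1/49)*(1/30276) = -567911/49*1/30276 = -567911/1483524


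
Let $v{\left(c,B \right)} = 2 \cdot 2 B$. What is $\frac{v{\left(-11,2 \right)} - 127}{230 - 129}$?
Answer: $- \frac{119}{101} \approx -1.1782$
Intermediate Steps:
$v{\left(c,B \right)} = 4 B$
$\frac{v{\left(-11,2 \right)} - 127}{230 - 129} = \frac{4 \cdot 2 - 127}{230 - 129} = \frac{8 - 127}{101} = \left(-119\right) \frac{1}{101} = - \frac{119}{101}$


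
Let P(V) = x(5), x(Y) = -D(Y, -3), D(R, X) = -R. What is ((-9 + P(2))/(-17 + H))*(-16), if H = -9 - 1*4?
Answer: -32/15 ≈ -2.1333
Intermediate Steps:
H = -13 (H = -9 - 4 = -13)
x(Y) = Y (x(Y) = -(-1)*Y = Y)
P(V) = 5
((-9 + P(2))/(-17 + H))*(-16) = ((-9 + 5)/(-17 - 13))*(-16) = -4/(-30)*(-16) = -4*(-1/30)*(-16) = (2/15)*(-16) = -32/15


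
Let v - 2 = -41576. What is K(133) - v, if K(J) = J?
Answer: 41707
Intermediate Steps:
v = -41574 (v = 2 - 41576 = -41574)
K(133) - v = 133 - 1*(-41574) = 133 + 41574 = 41707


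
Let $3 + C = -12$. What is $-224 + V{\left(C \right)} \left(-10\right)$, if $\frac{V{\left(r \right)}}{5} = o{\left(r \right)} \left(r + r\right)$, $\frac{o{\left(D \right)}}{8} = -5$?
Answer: $-60224$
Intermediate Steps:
$C = -15$ ($C = -3 - 12 = -15$)
$o{\left(D \right)} = -40$ ($o{\left(D \right)} = 8 \left(-5\right) = -40$)
$V{\left(r \right)} = - 400 r$ ($V{\left(r \right)} = 5 \left(- 40 \left(r + r\right)\right) = 5 \left(- 40 \cdot 2 r\right) = 5 \left(- 80 r\right) = - 400 r$)
$-224 + V{\left(C \right)} \left(-10\right) = -224 + \left(-400\right) \left(-15\right) \left(-10\right) = -224 + 6000 \left(-10\right) = -224 - 60000 = -60224$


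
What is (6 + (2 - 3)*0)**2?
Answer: 36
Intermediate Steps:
(6 + (2 - 3)*0)**2 = (6 - 1*0)**2 = (6 + 0)**2 = 6**2 = 36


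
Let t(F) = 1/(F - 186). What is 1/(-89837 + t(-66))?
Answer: -252/22638925 ≈ -1.1131e-5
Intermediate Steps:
t(F) = 1/(-186 + F)
1/(-89837 + t(-66)) = 1/(-89837 + 1/(-186 - 66)) = 1/(-89837 + 1/(-252)) = 1/(-89837 - 1/252) = 1/(-22638925/252) = -252/22638925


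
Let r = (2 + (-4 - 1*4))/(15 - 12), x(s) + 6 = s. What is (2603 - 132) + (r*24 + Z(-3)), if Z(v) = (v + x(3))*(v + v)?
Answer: 2459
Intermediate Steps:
x(s) = -6 + s
r = -2 (r = (2 + (-4 - 4))/3 = (2 - 8)*(1/3) = -6*1/3 = -2)
Z(v) = 2*v*(-3 + v) (Z(v) = (v + (-6 + 3))*(v + v) = (v - 3)*(2*v) = (-3 + v)*(2*v) = 2*v*(-3 + v))
(2603 - 132) + (r*24 + Z(-3)) = (2603 - 132) + (-2*24 + 2*(-3)*(-3 - 3)) = 2471 + (-48 + 2*(-3)*(-6)) = 2471 + (-48 + 36) = 2471 - 12 = 2459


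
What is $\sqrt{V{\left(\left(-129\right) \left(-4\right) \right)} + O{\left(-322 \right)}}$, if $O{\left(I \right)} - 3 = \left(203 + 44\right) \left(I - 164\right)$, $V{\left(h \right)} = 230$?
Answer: $i \sqrt{119809} \approx 346.13 i$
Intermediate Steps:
$O{\left(I \right)} = -40505 + 247 I$ ($O{\left(I \right)} = 3 + \left(203 + 44\right) \left(I - 164\right) = 3 + 247 \left(-164 + I\right) = 3 + \left(-40508 + 247 I\right) = -40505 + 247 I$)
$\sqrt{V{\left(\left(-129\right) \left(-4\right) \right)} + O{\left(-322 \right)}} = \sqrt{230 + \left(-40505 + 247 \left(-322\right)\right)} = \sqrt{230 - 120039} = \sqrt{-119809} = i \sqrt{119809}$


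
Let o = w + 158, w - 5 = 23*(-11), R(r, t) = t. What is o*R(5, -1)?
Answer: 90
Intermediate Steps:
w = -248 (w = 5 + 23*(-11) = 5 - 253 = -248)
o = -90 (o = -248 + 158 = -90)
o*R(5, -1) = -90*(-1) = 90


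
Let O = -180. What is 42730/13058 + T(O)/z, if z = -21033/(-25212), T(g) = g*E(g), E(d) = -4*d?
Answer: -790107267065/5086091 ≈ -1.5535e+5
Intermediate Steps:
T(g) = -4*g**2 (T(g) = g*(-4*g) = -4*g**2)
z = 7011/8404 (z = -21033*(-1/25212) = 7011/8404 ≈ 0.83425)
42730/13058 + T(O)/z = 42730/13058 + (-4*(-180)**2)/(7011/8404) = 42730*(1/13058) - 4*32400*(8404/7011) = 21365/6529 - 129600*8404/7011 = 21365/6529 - 121017600/779 = -790107267065/5086091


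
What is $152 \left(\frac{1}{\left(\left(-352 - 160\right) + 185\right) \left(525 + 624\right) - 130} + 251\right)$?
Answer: $\frac{14339543504}{375853} \approx 38152.0$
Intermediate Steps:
$152 \left(\frac{1}{\left(\left(-352 - 160\right) + 185\right) \left(525 + 624\right) - 130} + 251\right) = 152 \left(\frac{1}{\left(-512 + 185\right) 1149 - 130} + 251\right) = 152 \left(\frac{1}{\left(-327\right) 1149 - 130} + 251\right) = 152 \left(\frac{1}{-375723 - 130} + 251\right) = 152 \left(\frac{1}{-375853} + 251\right) = 152 \left(- \frac{1}{375853} + 251\right) = 152 \cdot \frac{94339102}{375853} = \frac{14339543504}{375853}$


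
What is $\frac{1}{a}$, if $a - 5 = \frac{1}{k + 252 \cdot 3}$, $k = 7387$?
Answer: $\frac{8143}{40716} \approx 0.2$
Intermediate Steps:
$a = \frac{40716}{8143}$ ($a = 5 + \frac{1}{7387 + 252 \cdot 3} = 5 + \frac{1}{7387 + 756} = 5 + \frac{1}{8143} = \frac{40716}{8143} \approx 5.0001$)
$\frac{1}{a} = \frac{1}{\frac{40716}{8143}} = \frac{8143}{40716}$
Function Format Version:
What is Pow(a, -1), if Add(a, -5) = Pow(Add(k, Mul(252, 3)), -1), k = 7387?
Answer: Rational(8143, 40716) ≈ 0.20000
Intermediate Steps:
a = Rational(40716, 8143) (a = Add(5, Pow(Add(7387, Mul(252, 3)), -1)) = Add(5, Pow(Add(7387, 756), -1)) = Add(5, Pow(8143, -1)) = Add(5, Rational(1, 8143)) = Rational(40716, 8143) ≈ 5.0001)
Pow(a, -1) = Pow(Rational(40716, 8143), -1) = Rational(8143, 40716)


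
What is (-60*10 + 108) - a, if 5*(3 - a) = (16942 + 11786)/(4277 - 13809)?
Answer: -5905107/11915 ≈ -495.60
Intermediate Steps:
a = 42927/11915 (a = 3 - (16942 + 11786)/(5*(4277 - 13809)) = 3 - 28728/(5*(-9532)) = 3 - 28728*(-1)/(5*9532) = 3 - 1/5*(-7182/2383) = 3 + 7182/11915 = 42927/11915 ≈ 3.6028)
(-60*10 + 108) - a = (-60*10 + 108) - 1*42927/11915 = (-600 + 108) - 42927/11915 = -492 - 42927/11915 = -5905107/11915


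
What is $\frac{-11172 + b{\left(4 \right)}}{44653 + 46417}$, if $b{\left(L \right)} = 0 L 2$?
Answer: $- \frac{798}{6505} \approx -0.12267$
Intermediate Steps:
$b{\left(L \right)} = 0$ ($b{\left(L \right)} = 0 \cdot 2 = 0$)
$\frac{-11172 + b{\left(4 \right)}}{44653 + 46417} = \frac{-11172 + 0}{44653 + 46417} = - \frac{11172}{91070} = \left(-11172\right) \frac{1}{91070} = - \frac{798}{6505}$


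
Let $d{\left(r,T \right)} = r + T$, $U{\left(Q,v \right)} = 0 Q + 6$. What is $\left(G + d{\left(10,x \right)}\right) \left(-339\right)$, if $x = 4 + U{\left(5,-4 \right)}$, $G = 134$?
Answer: $-52206$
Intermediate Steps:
$U{\left(Q,v \right)} = 6$ ($U{\left(Q,v \right)} = 0 + 6 = 6$)
$x = 10$ ($x = 4 + 6 = 10$)
$d{\left(r,T \right)} = T + r$
$\left(G + d{\left(10,x \right)}\right) \left(-339\right) = \left(134 + \left(10 + 10\right)\right) \left(-339\right) = \left(134 + 20\right) \left(-339\right) = 154 \left(-339\right) = -52206$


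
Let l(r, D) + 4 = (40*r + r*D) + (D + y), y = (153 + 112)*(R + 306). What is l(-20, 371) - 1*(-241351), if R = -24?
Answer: 308228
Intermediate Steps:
y = 74730 (y = (153 + 112)*(-24 + 306) = 265*282 = 74730)
l(r, D) = 74726 + D + 40*r + D*r (l(r, D) = -4 + ((40*r + r*D) + (D + 74730)) = -4 + ((40*r + D*r) + (74730 + D)) = -4 + (74730 + D + 40*r + D*r) = 74726 + D + 40*r + D*r)
l(-20, 371) - 1*(-241351) = (74726 + 371 + 40*(-20) + 371*(-20)) - 1*(-241351) = (74726 + 371 - 800 - 7420) + 241351 = 66877 + 241351 = 308228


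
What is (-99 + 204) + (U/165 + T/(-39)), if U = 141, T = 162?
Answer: 72716/715 ≈ 101.70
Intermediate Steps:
(-99 + 204) + (U/165 + T/(-39)) = (-99 + 204) + (141/165 + 162/(-39)) = 105 + (141*(1/165) + 162*(-1/39)) = 105 + (47/55 - 54/13) = 105 - 2359/715 = 72716/715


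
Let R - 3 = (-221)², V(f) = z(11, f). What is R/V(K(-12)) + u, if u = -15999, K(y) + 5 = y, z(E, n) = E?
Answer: -127145/11 ≈ -11559.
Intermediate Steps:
K(y) = -5 + y
V(f) = 11
R = 48844 (R = 3 + (-221)² = 3 + 48841 = 48844)
R/V(K(-12)) + u = 48844/11 - 15999 = -127145/11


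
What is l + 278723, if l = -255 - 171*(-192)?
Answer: 311300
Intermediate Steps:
l = 32577 (l = -255 + 32832 = 32577)
l + 278723 = 32577 + 278723 = 311300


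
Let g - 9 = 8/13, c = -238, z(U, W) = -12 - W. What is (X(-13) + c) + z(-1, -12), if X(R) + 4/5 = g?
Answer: -14897/65 ≈ -229.18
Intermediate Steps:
g = 125/13 (g = 9 + 8/13 = 125/13 ≈ 9.6154)
X(R) = 573/65 (X(R) = -⅘ + 125/13 = 573/65)
(X(-13) + c) + z(-1, -12) = (573/65 - 238) + (-12 - 1*(-12)) = -14897/65 + (-12 + 12) = -14897/65 + 0 = -14897/65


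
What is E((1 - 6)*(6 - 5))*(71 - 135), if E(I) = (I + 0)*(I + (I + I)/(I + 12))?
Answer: -14400/7 ≈ -2057.1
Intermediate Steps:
E(I) = I*(I + 2*I/(12 + I)) (E(I) = I*(I + (2*I)/(12 + I)) = I*(I + 2*I/(12 + I)))
E((1 - 6)*(6 - 5))*(71 - 135) = (((1 - 6)*(6 - 5))²*(14 + (1 - 6)*(6 - 5))/(12 + (1 - 6)*(6 - 5)))*(71 - 135) = ((-5*1)²*(14 - 5*1)/(12 - 5*1))*(-64) = ((-5)²*(14 - 5)/(12 - 5))*(-64) = (25*9/7)*(-64) = (25*(⅐)*9)*(-64) = (225/7)*(-64) = -14400/7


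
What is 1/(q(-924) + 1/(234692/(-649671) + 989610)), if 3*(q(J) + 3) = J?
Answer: -642920683618/199948331955527 ≈ -0.0032154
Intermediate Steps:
q(J) = -3 + J/3
1/(q(-924) + 1/(234692/(-649671) + 989610)) = 1/((-3 + (⅓)*(-924)) + 1/(234692/(-649671) + 989610)) = 1/((-3 - 308) + 1/(234692*(-1/649671) + 989610)) = 1/(-311 + 1/(-234692/649671 + 989610)) = 1/(-311 + 1/(642920683618/649671)) = 1/(-311 + 649671/642920683618) = 1/(-199948331955527/642920683618) = -642920683618/199948331955527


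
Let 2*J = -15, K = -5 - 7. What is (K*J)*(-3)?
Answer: -270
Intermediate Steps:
K = -12
J = -15/2 (J = (½)*(-15) = -15/2 ≈ -7.5000)
(K*J)*(-3) = -12*(-15/2)*(-3) = 90*(-3) = -270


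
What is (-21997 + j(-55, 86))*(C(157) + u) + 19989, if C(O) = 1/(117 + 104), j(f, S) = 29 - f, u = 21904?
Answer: -6239512008/13 ≈ -4.7996e+8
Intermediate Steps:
C(O) = 1/221
(-21997 + j(-55, 86))*(C(157) + u) + 19989 = (-21997 + (29 - 1*(-55)))*(1/221 + 21904) + 19989 = (-21997 + (29 + 55))*(4840785/221) + 19989 = (-21997 + 84)*(4840785/221) + 19989 = -21913*4840785/221 + 19989 = -6239771865/13 + 19989 = -6239512008/13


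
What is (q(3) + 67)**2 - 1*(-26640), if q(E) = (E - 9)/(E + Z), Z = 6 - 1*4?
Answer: 774241/25 ≈ 30970.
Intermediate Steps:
Z = 2 (Z = 6 - 4 = 2)
q(E) = (-9 + E)/(2 + E) (q(E) = (E - 9)/(E + 2) = (-9 + E)/(2 + E))
(q(3) + 67)**2 - 1*(-26640) = ((-9 + 3)/(2 + 3) + 67)**2 - 1*(-26640) = (-6/5 + 67)**2 + 26640 = (329/5)**2 + 26640 = 108241/25 + 26640 = 774241/25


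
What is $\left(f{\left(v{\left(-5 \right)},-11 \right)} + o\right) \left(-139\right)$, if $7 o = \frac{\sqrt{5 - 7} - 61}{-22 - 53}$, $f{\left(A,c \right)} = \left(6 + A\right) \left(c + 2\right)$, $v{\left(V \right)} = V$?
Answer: $\frac{648296}{525} + \frac{139 i \sqrt{2}}{525} \approx 1234.8 + 0.37443 i$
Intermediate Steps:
$f{\left(A,c \right)} = \left(2 + c\right) \left(6 + A\right)$ ($f{\left(A,c \right)} = \left(6 + A\right) \left(2 + c\right) = \left(2 + c\right) \left(6 + A\right)$)
$o = \frac{61}{525} - \frac{i \sqrt{2}}{525}$ ($o = \frac{\left(\sqrt{5 - 7} - 61\right) \frac{1}{-22 - 53}}{7} = \frac{\left(\sqrt{-2} - 61\right) \frac{1}{-75}}{7} = \frac{\left(i \sqrt{2} - 61\right) \left(- \frac{1}{75}\right)}{7} = \frac{\left(-61 + i \sqrt{2}\right) \left(- \frac{1}{75}\right)}{7} = \frac{\frac{61}{75} - \frac{i \sqrt{2}}{75}}{7} = \frac{61}{525} - \frac{i \sqrt{2}}{525} \approx 0.11619 - 0.0026937 i$)
$\left(f{\left(v{\left(-5 \right)},-11 \right)} + o\right) \left(-139\right) = \left(\left(12 + 2 \left(-5\right) + 6 \left(-11\right) - -55\right) + \left(\frac{61}{525} - \frac{i \sqrt{2}}{525}\right)\right) \left(-139\right) = \left(\left(12 - 10 - 66 + 55\right) + \left(\frac{61}{525} - \frac{i \sqrt{2}}{525}\right)\right) \left(-139\right) = \left(-9 + \left(\frac{61}{525} - \frac{i \sqrt{2}}{525}\right)\right) \left(-139\right) = \left(- \frac{4664}{525} - \frac{i \sqrt{2}}{525}\right) \left(-139\right) = \frac{648296}{525} + \frac{139 i \sqrt{2}}{525}$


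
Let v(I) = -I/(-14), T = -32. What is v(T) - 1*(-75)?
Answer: 509/7 ≈ 72.714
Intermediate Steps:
v(I) = I/14 (v(I) = -I*(-1/14) = I/14)
v(T) - 1*(-75) = (1/14)*(-32) - 1*(-75) = -16/7 + 75 = 509/7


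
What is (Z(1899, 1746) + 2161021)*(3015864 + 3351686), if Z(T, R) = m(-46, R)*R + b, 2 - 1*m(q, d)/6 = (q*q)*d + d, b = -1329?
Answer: -246551979105069400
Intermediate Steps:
m(q, d) = 12 - 6*d - 6*d*q**2 (m(q, d) = 12 - 6*((q*q)*d + d) = 12 - 6*(q**2*d + d) = 12 - 6*(d*q**2 + d) = 12 - 6*(d + d*q**2) = 12 + (-6*d - 6*d*q**2) = 12 - 6*d - 6*d*q**2)
Z(T, R) = -1329 + R*(12 - 12702*R) (Z(T, R) = (12 - 6*R - 6*R*(-46)**2)*R - 1329 = (12 - 6*R - 6*R*2116)*R - 1329 = (12 - 6*R - 12696*R)*R - 1329 = (12 - 12702*R)*R - 1329 = R*(12 - 12702*R) - 1329 = -1329 + R*(12 - 12702*R))
(Z(1899, 1746) + 2161021)*(3015864 + 3351686) = ((-1329 - 12702*1746**2 + 12*1746) + 2161021)*(3015864 + 3351686) = ((-1329 - 12702*3048516 + 20952) + 2161021)*6367550 = ((-1329 - 38722250232 + 20952) + 2161021)*6367550 = (-38722230609 + 2161021)*6367550 = -38720069588*6367550 = -246551979105069400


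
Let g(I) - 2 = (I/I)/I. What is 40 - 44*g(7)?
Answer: -380/7 ≈ -54.286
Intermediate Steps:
g(I) = 2 + 1/I (g(I) = 2 + (I/I)/I = 2 + 1/I)
40 - 44*g(7) = 40 - 44*(2 + 1/7) = 40 - 44*15/7 = 40 - 660/7 = -380/7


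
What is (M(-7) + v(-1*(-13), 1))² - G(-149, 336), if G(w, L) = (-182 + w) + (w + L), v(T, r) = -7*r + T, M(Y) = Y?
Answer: 145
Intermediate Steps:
v(T, r) = T - 7*r
G(w, L) = -182 + L + 2*w (G(w, L) = (-182 + w) + (L + w) = -182 + L + 2*w)
(M(-7) + v(-1*(-13), 1))² - G(-149, 336) = (-7 + (-1*(-13) - 7*1))² - (-182 + 336 + 2*(-149)) = (-7 + (13 - 7))² - (-182 + 336 - 298) = (-7 + 6)² - 1*(-144) = (-1)² + 144 = 1 + 144 = 145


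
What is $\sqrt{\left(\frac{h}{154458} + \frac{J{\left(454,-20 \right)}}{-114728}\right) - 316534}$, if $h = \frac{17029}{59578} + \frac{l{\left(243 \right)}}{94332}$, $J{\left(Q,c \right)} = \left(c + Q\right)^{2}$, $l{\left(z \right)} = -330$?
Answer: $\frac{i \sqrt{2365741263083172435854299613149956444155}}{86451456244412427} \approx 562.62 i$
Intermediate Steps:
$J{\left(Q,c \right)} = \left(Q + c\right)^{2}$
$h = \frac{66113287}{234171329}$ ($h = \frac{17029}{59578} - \frac{330}{94332} = 17029 \cdot \frac{1}{59578} - \frac{55}{15722} = \frac{17029}{59578} - \frac{55}{15722} = \frac{66113287}{234171329} \approx 0.28233$)
$\sqrt{\left(\frac{h}{154458} + \frac{J{\left(454,-20 \right)}}{-114728}\right) - 316534} = \sqrt{\left(\frac{66113287}{234171329 \cdot 154458} + \frac{\left(454 - 20\right)^{2}}{-114728}\right) - 316534} = \sqrt{\left(\frac{66113287}{234171329} \cdot \frac{1}{154458} + 434^{2} \left(- \frac{1}{114728}\right)\right) - 316534} = \sqrt{\left(\frac{66113287}{36169635134682} + 188356 \left(- \frac{1}{114728}\right)\right) - 316534} = \sqrt{\left(\frac{66113287}{36169635134682} - \frac{47089}{28682}\right) - 316534} = \sqrt{- \frac{425797513148935741}{259354368733237281} - 316534} = \sqrt{- \frac{82094901550119678439795}{259354368733237281}} = \frac{i \sqrt{2365741263083172435854299613149956444155}}{86451456244412427}$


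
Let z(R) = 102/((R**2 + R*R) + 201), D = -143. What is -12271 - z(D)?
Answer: -504325931/41099 ≈ -12271.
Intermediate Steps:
z(R) = 102/(201 + 2*R**2) (z(R) = 102/((R**2 + R**2) + 201) = 102/(2*R**2 + 201) = 102/(201 + 2*R**2))
-12271 - z(D) = -12271 - 102/(201 + 2*(-143)**2) = -12271 - 102/(201 + 2*20449) = -12271 - 102/(201 + 40898) = -12271 - 102/41099 = -504325931/41099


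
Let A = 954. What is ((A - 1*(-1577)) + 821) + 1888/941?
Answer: 3156120/941 ≈ 3354.0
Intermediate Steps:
((A - 1*(-1577)) + 821) + 1888/941 = ((954 - 1*(-1577)) + 821) + 1888/941 = ((954 + 1577) + 821) + 1888*(1/941) = (2531 + 821) + 1888/941 = 3352 + 1888/941 = 3156120/941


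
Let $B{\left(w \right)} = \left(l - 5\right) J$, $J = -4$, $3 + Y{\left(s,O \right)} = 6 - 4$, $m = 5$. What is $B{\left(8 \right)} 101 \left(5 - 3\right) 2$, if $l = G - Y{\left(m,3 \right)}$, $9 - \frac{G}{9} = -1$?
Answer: $-138976$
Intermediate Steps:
$Y{\left(s,O \right)} = -1$ ($Y{\left(s,O \right)} = -3 + \left(6 - 4\right) = -3 + 2 = -1$)
$G = 90$ ($G = 81 - -9 = 81 + 9 = 90$)
$l = 91$ ($l = 90 - -1 = 90 + 1 = 91$)
$B{\left(w \right)} = -344$ ($B{\left(w \right)} = \left(91 - 5\right) \left(-4\right) = 86 \left(-4\right) = -344$)
$B{\left(8 \right)} 101 \left(5 - 3\right) 2 = \left(-344\right) 101 \left(5 - 3\right) 2 = - 34744 \cdot 2 \cdot 2 = \left(-34744\right) 4 = -138976$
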